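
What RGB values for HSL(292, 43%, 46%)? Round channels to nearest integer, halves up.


H=292°, S=0.43, L=0.46
C = (1-|2L-1|)×S = (1-|-0.08|)×0.43 = 0.3956
H' = H/60 = 292/60 ≈ 4.8667; X = C×(1-|H' mod 2 - 1|) ≈ 0.3429
m = L - C/2 = 0.46 - 0.1978 = 0.2622
Sector ⌊H'⌋ = 4 → (R',G',B') = (≈0.3429, 0.0, 0.3956)
RGB = ((R'+m)×255, (G'+m)×255, (B'+m)×255) = (154.2886, 66.861, 167.739)
Round half up → RGB(154, 67, 168)


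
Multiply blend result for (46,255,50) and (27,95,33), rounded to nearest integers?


Multiply: C = A×B/255, rounded to nearest integer
R: 46×27/255 = 1242/255 ≈ 4.871 → 5
G: 255×95/255 = 24225/255 ≈ 95.000 → 95
B: 50×33/255 = 1650/255 ≈ 6.471 → 6
= RGB(5, 95, 6)


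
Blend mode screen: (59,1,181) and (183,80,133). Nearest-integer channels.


Screen: C = 255 - (255-A)×(255-B)/255, rounded to nearest integer
R: 255 - (255-59)×(255-183)/255 = 255 - 14112/255 ≈ 255 - 55.341 = 199.659 → 200
G: 255 - (255-1)×(255-80)/255 = 255 - 44450/255 ≈ 255 - 174.314 = 80.686 → 81
B: 255 - (255-181)×(255-133)/255 = 255 - 9028/255 ≈ 255 - 35.404 = 219.596 → 220
= RGB(200, 81, 220)


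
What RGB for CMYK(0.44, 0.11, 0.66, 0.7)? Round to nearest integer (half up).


R = 255 × (1-C) × (1-K) = 255 × 0.56 × 0.30 = 42.84 → 43
G = 255 × (1-M) × (1-K) = 255 × 0.89 × 0.30 = 68.085 → 68
B = 255 × (1-Y) × (1-K) = 255 × 0.34 × 0.30 = 26.01 → 26
= RGB(43, 68, 26)


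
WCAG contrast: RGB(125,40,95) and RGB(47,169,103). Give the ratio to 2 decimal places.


Linearize each sRGB channel c=v/255: c/12.92 if c ≤ 0.04045 else ((c+0.055)/1.055)^2.4
L = 0.2126×R_lin + 0.7152×G_lin + 0.0722×B_lin
Color 1 (125,40,95):
  R=125: 125/255≈0.4902 > 0.04045 → ((0.4902+0.055)/1.055)^2.4 ≈ 0.20508
  G=40: 40/255≈0.1569 > 0.04045 → ((0.1569+0.055)/1.055)^2.4 ≈ 0.02122
  B=95: 95/255≈0.3725 > 0.04045 → ((0.3725+0.055)/1.055)^2.4 ≈ 0.11444
  L1 = 0.2126×0.20508 + 0.7152×0.02122 + 0.0722×0.11444 ≈ 0.06704
Color 2 (47,169,103):
  R=47: 47/255≈0.1843 > 0.04045 → ((0.1843+0.055)/1.055)^2.4 ≈ 0.02843
  G=169: 169/255≈0.6627 > 0.04045 → ((0.6627+0.055)/1.055)^2.4 ≈ 0.39676
  B=103: 103/255≈0.4039 > 0.04045 → ((0.4039+0.055)/1.055)^2.4 ≈ 0.13563
  L2 = 0.2126×0.02843 + 0.7152×0.39676 + 0.0722×0.13563 ≈ 0.29960
Lighter = 0.29960, Darker = 0.06704
Ratio = (L_lighter + 0.05) / (L_darker + 0.05)
Ratio = (0.29960 + 0.05) / (0.06704 + 0.05) = 0.34960 / 0.11704 ≈ 2.9870
Ratio ≈ 2.99:1


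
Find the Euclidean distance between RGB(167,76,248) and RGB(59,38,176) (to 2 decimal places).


d = √[(R₁-R₂)² + (G₁-G₂)² + (B₁-B₂)²]
d = √[(167-59)² + (76-38)² + (248-176)²]
d = √[11664 + 1444 + 5184]
d = √18292
d ≈ 135.25


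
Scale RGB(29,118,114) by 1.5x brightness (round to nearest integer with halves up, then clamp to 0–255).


Multiply each channel by 1.5, round half up, clamp to [0, 255]
R: 29×1.5 = 43.5 → round → 44
G: 118×1.5 = 177
B: 114×1.5 = 171
= RGB(44, 177, 171)


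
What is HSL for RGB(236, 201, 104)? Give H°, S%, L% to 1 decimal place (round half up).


Normalize: R'=236/255≈0.9255, G'=201/255≈0.7882, B'=104/255≈0.4078
Max=236/255, Min=104/255, Δ=Max-Min=132/255
L = (Max+Min)/2 = (236+104)/510 = 340/510 = 0.66666… → L = 66.7%
L > 0.5 → S = Δ/(2-Max-Min) = 132/(510-236-104) = 132/170 = 0.77647… → S = 77.6%
(the 1/255 factors cancel in S and H, so raw channel differences can be used)
Max is R' → H = 60 × (((G-B)/Δ) mod 6) = 60 × (((201-104)/132) mod 6)
  97/132 = 0.7348…
  H = 60 × 0.7348… = 44.090…° → H = 44.1°
= HSL(44.1°, 77.6%, 66.7%)


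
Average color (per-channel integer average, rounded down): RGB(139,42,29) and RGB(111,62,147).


Midpoint: each channel = ⌊(C₁+C₂)/2⌋
R: ⌊(139+111)/2⌋ = 125
G: ⌊(42+62)/2⌋ = 52
B: ⌊(29+147)/2⌋ = 88
= RGB(125, 52, 88)


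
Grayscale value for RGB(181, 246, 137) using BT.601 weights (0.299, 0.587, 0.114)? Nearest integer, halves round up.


Gray = 0.299×R + 0.587×G + 0.114×B
Gray = 0.299×181 + 0.587×246 + 0.114×137
Gray = 54.119 + 144.402 + 15.618
Gray = 214.139 → round half up → 214
Gray = 214


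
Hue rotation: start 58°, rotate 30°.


New hue = (H + rotation) mod 360
New hue = (58 + 30) mod 360
= 88 mod 360
= 88°


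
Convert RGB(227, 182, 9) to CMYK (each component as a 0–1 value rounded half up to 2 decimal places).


R'=227/255≈0.8902, G'=182/255≈0.7137, B'=9/255≈0.0353
K = 1 - max(R',G',B') = 1 - 227/255 = 28/255 = 0.10980… → 0.11
(1-R'-K)/(1-K) simplifies to (max-R)/max with max = 227:
C = (227-227)/227 = 0/227 = 0 → 0.00
M = (227-182)/227 = 45/227 = 0.19823… → 0.20
Y = (227-9)/227 = 218/227 = 0.96035… → 0.96
= CMYK(0.00, 0.20, 0.96, 0.11)


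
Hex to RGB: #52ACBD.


52 → 82 (R)
AC → 172 (G)
BD → 189 (B)
= RGB(82, 172, 189)


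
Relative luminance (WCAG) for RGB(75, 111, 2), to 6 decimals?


Linearize each channel (sRGB transfer function): c = v/255; c_lin = c/12.92 if c ≤ 0.04045, else ((c+0.055)/1.055)^2.4
  R: 75/255 ≈ 0.294118 > 0.04045 → ((0.294118+0.055)/1.055)^2.4 ≈ 0.070360
  G: 111/255 ≈ 0.435294 > 0.04045 → ((0.435294+0.055)/1.055)^2.4 ≈ 0.158961
  B: 2/255 ≈ 0.007843 ≤ 0.04045 → 0.007843/12.92 ≈ 0.000607
R_lin = 0.070360, G_lin = 0.158961, B_lin = 0.000607
L = 0.2126×R + 0.7152×G + 0.0722×B
L = 0.2126×0.070360 + 0.7152×0.158961 + 0.0722×0.000607
L ≈ 0.128691


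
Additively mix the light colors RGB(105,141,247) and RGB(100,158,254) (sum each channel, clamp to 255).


Additive: each channel = min(255, C₁+C₂)
R: 105+100 = 205 → 205
G: 141+158 = 299 → 255
B: 247+254 = 501 → 255
= RGB(205, 255, 255)


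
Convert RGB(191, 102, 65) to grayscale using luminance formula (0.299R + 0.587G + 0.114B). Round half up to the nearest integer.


Gray = 0.299×R + 0.587×G + 0.114×B
Gray = 0.299×191 + 0.587×102 + 0.114×65
Gray = 57.109 + 59.874 + 7.410
Gray = 124.393 → round half up → 124
Gray = 124


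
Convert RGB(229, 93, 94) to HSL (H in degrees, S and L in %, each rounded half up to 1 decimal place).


Normalize: R'=229/255≈0.8980, G'=93/255≈0.3647, B'=94/255≈0.3686
Max=229/255, Min=93/255, Δ=Max-Min=136/255
L = (Max+Min)/2 = (229+93)/510 = 322/510 = 0.63137… → L = 63.1%
L > 0.5 → S = Δ/(2-Max-Min) = 136/(510-229-93) = 136/188 = 0.72340… → S = 72.3%
(the 1/255 factors cancel in S and H, so raw channel differences can be used)
Max is R' → H = 60 × (((G-B)/Δ) mod 6) = 60 × (((93-94)/136) mod 6)
  (-1)/136 = -0.0073…; negative, so add 6 → 5.9926…
  H = 60 × 5.9926… = 359.558…° → H = 359.6°
= HSL(359.6°, 72.3%, 63.1%)


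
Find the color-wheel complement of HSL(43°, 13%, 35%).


Complement = opposite side of color wheel = hue + 180°
H' = (43 + 180) mod 360 = 223°
S and L unchanged.
= HSL(223°, 13%, 35%)


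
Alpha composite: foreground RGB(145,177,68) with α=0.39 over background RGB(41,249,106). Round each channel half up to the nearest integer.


C = α×F + (1-α)×B, with 1-α = 0.61
R: 0.39×145 + 0.61×41 = 56.55 + 25.01 = 81.56 → 82
G: 0.39×177 + 0.61×249 = 69.03 + 151.89 = 220.92 → 221
B: 0.39×68 + 0.61×106 = 26.52 + 64.66 = 91.18 → 91
= RGB(82, 221, 91)


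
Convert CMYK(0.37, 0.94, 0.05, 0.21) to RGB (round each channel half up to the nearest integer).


R = 255 × (1-C) × (1-K) = 255 × 0.63 × 0.79 = 126.9135 → 127
G = 255 × (1-M) × (1-K) = 255 × 0.06 × 0.79 = 12.087 → 12
B = 255 × (1-Y) × (1-K) = 255 × 0.95 × 0.79 = 191.3775 → 191
= RGB(127, 12, 191)


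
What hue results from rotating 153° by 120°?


New hue = (H + rotation) mod 360
New hue = (153 + 120) mod 360
= 273 mod 360
= 273°


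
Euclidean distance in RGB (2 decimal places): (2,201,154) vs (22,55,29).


d = √[(R₁-R₂)² + (G₁-G₂)² + (B₁-B₂)²]
d = √[(2-22)² + (201-55)² + (154-29)²]
d = √[400 + 21316 + 15625]
d = √37341
d ≈ 193.24


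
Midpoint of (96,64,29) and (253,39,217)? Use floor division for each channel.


Midpoint: each channel = ⌊(C₁+C₂)/2⌋
R: ⌊(96+253)/2⌋ = 174
G: ⌊(64+39)/2⌋ = 51
B: ⌊(29+217)/2⌋ = 123
= RGB(174, 51, 123)


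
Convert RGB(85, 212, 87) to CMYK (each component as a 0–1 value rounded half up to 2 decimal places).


R'=85/255≈0.3333, G'=212/255≈0.8314, B'=87/255≈0.3412
K = 1 - max(R',G',B') = 1 - 212/255 = 43/255 = 0.16862… → 0.17
(1-R'-K)/(1-K) simplifies to (max-R)/max with max = 212:
C = (212-85)/212 = 127/212 = 0.59905… → 0.60
M = (212-212)/212 = 0/212 = 0 → 0.00
Y = (212-87)/212 = 125/212 = 0.58962… → 0.59
= CMYK(0.60, 0.00, 0.59, 0.17)


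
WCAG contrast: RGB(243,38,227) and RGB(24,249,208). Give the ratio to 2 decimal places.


Linearize each sRGB channel c=v/255: c/12.92 if c ≤ 0.04045 else ((c+0.055)/1.055)^2.4
L = 0.2126×R_lin + 0.7152×G_lin + 0.0722×B_lin
Color 1 (243,38,227):
  R=243: 243/255≈0.9529 > 0.04045 → ((0.9529+0.055)/1.055)^2.4 ≈ 0.89627
  G=38: 38/255≈0.1490 > 0.04045 → ((0.1490+0.055)/1.055)^2.4 ≈ 0.01938
  B=227: 227/255≈0.8902 > 0.04045 → ((0.8902+0.055)/1.055)^2.4 ≈ 0.76815
  L1 = 0.2126×0.89627 + 0.7152×0.01938 + 0.0722×0.76815 ≈ 0.25987
Color 2 (24,249,208):
  R=24: 24/255≈0.0941 > 0.04045 → ((0.0941+0.055)/1.055)^2.4 ≈ 0.00913
  G=249: 249/255≈0.9765 > 0.04045 → ((0.9765+0.055)/1.055)^2.4 ≈ 0.94731
  B=208: 208/255≈0.8157 > 0.04045 → ((0.8157+0.055)/1.055)^2.4 ≈ 0.63076
  L2 = 0.2126×0.00913 + 0.7152×0.94731 + 0.0722×0.63076 ≈ 0.72500
Lighter = 0.72500, Darker = 0.25987
Ratio = (L_lighter + 0.05) / (L_darker + 0.05)
Ratio = (0.72500 + 0.05) / (0.25987 + 0.05) = 0.77500 / 0.30987 ≈ 2.5010
Ratio ≈ 2.50:1


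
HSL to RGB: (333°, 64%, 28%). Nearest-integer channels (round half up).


H=333°, S=0.64, L=0.28
C = (1-|2L-1|)×S = (1-|-0.44|)×0.64 = 0.3584
H' = H/60 = 333/60 ≈ 5.5500; X = C×(1-|H' mod 2 - 1|) = 0.16128
m = L - C/2 = 0.28 - 0.1792 = 0.1008
Sector ⌊H'⌋ = 5 → (R',G',B') = (0.3584, 0.0, 0.16128)
RGB = ((R'+m)×255, (G'+m)×255, (B'+m)×255) = (117.096, 25.704, 66.8304)
Round half up → RGB(117, 26, 67)


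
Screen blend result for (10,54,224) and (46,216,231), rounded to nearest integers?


Screen: C = 255 - (255-A)×(255-B)/255, rounded to nearest integer
R: 255 - (255-10)×(255-46)/255 = 255 - 51205/255 ≈ 255 - 200.804 = 54.196 → 54
G: 255 - (255-54)×(255-216)/255 = 255 - 7839/255 ≈ 255 - 30.741 = 224.259 → 224
B: 255 - (255-224)×(255-231)/255 = 255 - 744/255 ≈ 255 - 2.918 = 252.082 → 252
= RGB(54, 224, 252)


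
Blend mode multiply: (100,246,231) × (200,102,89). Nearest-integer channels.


Multiply: C = A×B/255, rounded to nearest integer
R: 100×200/255 = 20000/255 ≈ 78.431 → 78
G: 246×102/255 = 25092/255 ≈ 98.400 → 98
B: 231×89/255 = 20559/255 ≈ 80.624 → 81
= RGB(78, 98, 81)


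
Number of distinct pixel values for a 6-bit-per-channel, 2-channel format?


Total bits = 6 bits/channel × 2 channels = 12 bits
Distinct pixel values = 2^12
= 4,096 pixel values


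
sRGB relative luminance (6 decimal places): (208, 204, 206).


Linearize each channel (sRGB transfer function): c = v/255; c_lin = c/12.92 if c ≤ 0.04045, else ((c+0.055)/1.055)^2.4
  R: 208/255 ≈ 0.815686 > 0.04045 → ((0.815686+0.055)/1.055)^2.4 ≈ 0.630757
  G: 204/255 ≈ 0.800000 > 0.04045 → ((0.800000+0.055)/1.055)^2.4 ≈ 0.603827
  B: 206/255 ≈ 0.807843 > 0.04045 → ((0.807843+0.055)/1.055)^2.4 ≈ 0.617207
R_lin = 0.630757, G_lin = 0.603827, B_lin = 0.617207
L = 0.2126×R + 0.7152×G + 0.0722×B
L = 0.2126×0.630757 + 0.7152×0.603827 + 0.0722×0.617207
L ≈ 0.610519


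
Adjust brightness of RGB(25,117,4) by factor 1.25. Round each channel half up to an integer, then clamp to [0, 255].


Multiply each channel by 1.25, round half up, clamp to [0, 255]
R: 25×1.25 = 31.25 → round → 31
G: 117×1.25 = 146.25 → round → 146
B: 4×1.25 = 5
= RGB(31, 146, 5)


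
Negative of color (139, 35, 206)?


Invert: (255-R, 255-G, 255-B)
R: 255-139 = 116
G: 255-35 = 220
B: 255-206 = 49
= RGB(116, 220, 49)


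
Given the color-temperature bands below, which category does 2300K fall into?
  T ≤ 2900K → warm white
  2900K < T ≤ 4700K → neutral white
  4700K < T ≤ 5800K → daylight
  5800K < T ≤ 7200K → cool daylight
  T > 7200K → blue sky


Temperature: 2300K
2300K ≤ 2900K → warm white
Classification: warm white


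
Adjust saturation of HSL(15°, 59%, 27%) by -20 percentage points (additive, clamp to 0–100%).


Original S = 59%
Adjustment = -20 percentage points
New S = 59 + (-20) = 39
Clamp to [0, 100] → 39
= HSL(15°, 39%, 27%)


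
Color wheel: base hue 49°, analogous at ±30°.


Base hue: 49°
Left analog: (49 - 30) mod 360 = 19°
Right analog: (49 + 30) mod 360 = 79°
Analogous hues = 19° and 79°


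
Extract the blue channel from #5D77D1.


Color: #5D77D1
R = 5D = 93
G = 77 = 119
B = D1 = 209
Blue = 209


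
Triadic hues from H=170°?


Triadic: equally spaced at 120° intervals
H1 = 170°
H2 = (170 + 120) mod 360 = 290°
H3 = (170 + 240) mod 360 = 50°
Triadic = 170°, 290°, 50°


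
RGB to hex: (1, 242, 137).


R = 1 → 01 (hex)
G = 242 → F2 (hex)
B = 137 → 89 (hex)
Hex = #01F289


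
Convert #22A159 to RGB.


22 → 34 (R)
A1 → 161 (G)
59 → 89 (B)
= RGB(34, 161, 89)


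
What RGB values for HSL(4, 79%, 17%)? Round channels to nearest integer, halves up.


H=4°, S=0.79, L=0.17
C = (1-|2L-1|)×S = (1-|-0.66|)×0.79 = 0.2686
H' = H/60 = 4/60 ≈ 0.0667; X = C×(1-|H' mod 2 - 1|) ≈ 0.0179
m = L - C/2 = 0.17 - 0.1343 = 0.0357
Sector ⌊H'⌋ = 0 → (R',G',B') = (0.2686, ≈0.0179, 0.0)
RGB = ((R'+m)×255, (G'+m)×255, (B'+m)×255) = (77.5965, 13.6697, 9.1035)
Round half up → RGB(78, 14, 9)


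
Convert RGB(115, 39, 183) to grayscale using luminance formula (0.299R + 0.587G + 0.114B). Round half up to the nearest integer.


Gray = 0.299×R + 0.587×G + 0.114×B
Gray = 0.299×115 + 0.587×39 + 0.114×183
Gray = 34.385 + 22.893 + 20.862
Gray = 78.140 → round half up → 78
Gray = 78


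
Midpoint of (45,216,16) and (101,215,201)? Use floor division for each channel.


Midpoint: each channel = ⌊(C₁+C₂)/2⌋
R: ⌊(45+101)/2⌋ = 73
G: ⌊(216+215)/2⌋ = 215
B: ⌊(16+201)/2⌋ = 108
= RGB(73, 215, 108)


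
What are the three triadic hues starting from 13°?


Triadic: equally spaced at 120° intervals
H1 = 13°
H2 = (13 + 120) mod 360 = 133°
H3 = (13 + 240) mod 360 = 253°
Triadic = 13°, 133°, 253°


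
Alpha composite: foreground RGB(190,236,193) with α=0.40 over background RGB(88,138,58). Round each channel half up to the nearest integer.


C = α×F + (1-α)×B, with 1-α = 0.60
R: 0.40×190 + 0.60×88 = 76.00 + 52.80 = 128.80 → 129
G: 0.40×236 + 0.60×138 = 94.40 + 82.80 = 177.20 → 177
B: 0.40×193 + 0.60×58 = 77.20 + 34.80 = 112.00 → 112
= RGB(129, 177, 112)


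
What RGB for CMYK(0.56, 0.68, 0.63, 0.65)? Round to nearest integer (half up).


R = 255 × (1-C) × (1-K) = 255 × 0.44 × 0.35 = 39.27 → 39
G = 255 × (1-M) × (1-K) = 255 × 0.32 × 0.35 = 28.56 → 29
B = 255 × (1-Y) × (1-K) = 255 × 0.37 × 0.35 = 33.0225 → 33
= RGB(39, 29, 33)


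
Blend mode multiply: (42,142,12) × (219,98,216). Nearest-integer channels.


Multiply: C = A×B/255, rounded to nearest integer
R: 42×219/255 = 9198/255 ≈ 36.071 → 36
G: 142×98/255 = 13916/255 ≈ 54.573 → 55
B: 12×216/255 = 2592/255 ≈ 10.165 → 10
= RGB(36, 55, 10)


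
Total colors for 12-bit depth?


Colors = 2^bits = 2^12
= 4,096 colors


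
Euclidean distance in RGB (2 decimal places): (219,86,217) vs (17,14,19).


d = √[(R₁-R₂)² + (G₁-G₂)² + (B₁-B₂)²]
d = √[(219-17)² + (86-14)² + (217-19)²]
d = √[40804 + 5184 + 39204]
d = √85192
d ≈ 291.88


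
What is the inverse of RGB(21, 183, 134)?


Invert: (255-R, 255-G, 255-B)
R: 255-21 = 234
G: 255-183 = 72
B: 255-134 = 121
= RGB(234, 72, 121)


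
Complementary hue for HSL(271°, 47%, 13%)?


Complement = opposite side of color wheel = hue + 180°
H' = (271 + 180) mod 360 = 91°
S and L unchanged.
= HSL(91°, 47%, 13%)


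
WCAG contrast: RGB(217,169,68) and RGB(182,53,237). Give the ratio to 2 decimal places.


Linearize each sRGB channel c=v/255: c/12.92 if c ≤ 0.04045 else ((c+0.055)/1.055)^2.4
L = 0.2126×R_lin + 0.7152×G_lin + 0.0722×B_lin
Color 1 (217,169,68):
  R=217: 217/255≈0.8510 > 0.04045 → ((0.8510+0.055)/1.055)^2.4 ≈ 0.69387
  G=169: 169/255≈0.6627 > 0.04045 → ((0.6627+0.055)/1.055)^2.4 ≈ 0.39676
  B=68: 68/255≈0.2667 > 0.04045 → ((0.2667+0.055)/1.055)^2.4 ≈ 0.05781
  L1 = 0.2126×0.69387 + 0.7152×0.39676 + 0.0722×0.05781 ≈ 0.43545
Color 2 (182,53,237):
  R=182: 182/255≈0.7137 > 0.04045 → ((0.7137+0.055)/1.055)^2.4 ≈ 0.46778
  G=53: 53/255≈0.2078 > 0.04045 → ((0.2078+0.055)/1.055)^2.4 ≈ 0.03560
  B=237: 237/255≈0.9294 > 0.04045 → ((0.9294+0.055)/1.055)^2.4 ≈ 0.84687
  L2 = 0.2126×0.46778 + 0.7152×0.03560 + 0.0722×0.84687 ≈ 0.18606
Lighter = 0.43545, Darker = 0.18606
Ratio = (L_lighter + 0.05) / (L_darker + 0.05)
Ratio = (0.43545 + 0.05) / (0.18606 + 0.05) = 0.48545 / 0.23606 ≈ 2.0565
Ratio ≈ 2.06:1


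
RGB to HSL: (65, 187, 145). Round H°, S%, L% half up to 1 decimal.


Normalize: R'=65/255≈0.2549, G'=187/255≈0.7333, B'=145/255≈0.5686
Max=187/255, Min=65/255, Δ=Max-Min=122/255
L = (Max+Min)/2 = (187+65)/510 = 252/510 = 0.49411… → L = 49.4%
L ≤ 0.5 → S = Δ/(Max+Min) = 122/(187+65) = 122/252 = 0.48412… → S = 48.4%
(the 1/255 factors cancel in S and H, so raw channel differences can be used)
Max is G' → H = 60 × ((B-R)/Δ + 2) = 60 × ((145-65)/122 + 2)
  80/122 + 2 = 0.6557… + 2 = 2.6557…
  H = 60 × 2.6557… = 159.344…° → H = 159.3°
= HSL(159.3°, 48.4%, 49.4%)


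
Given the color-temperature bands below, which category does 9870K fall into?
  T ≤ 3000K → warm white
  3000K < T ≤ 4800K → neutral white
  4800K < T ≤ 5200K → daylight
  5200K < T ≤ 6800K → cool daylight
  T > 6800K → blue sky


Temperature: 9870K
9870K > 6800K → blue sky
Classification: blue sky


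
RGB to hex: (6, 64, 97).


R = 6 → 06 (hex)
G = 64 → 40 (hex)
B = 97 → 61 (hex)
Hex = #064061


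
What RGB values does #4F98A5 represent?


4F → 79 (R)
98 → 152 (G)
A5 → 165 (B)
= RGB(79, 152, 165)


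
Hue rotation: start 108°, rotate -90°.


New hue = (H + rotation) mod 360
New hue = (108 -90) mod 360
= 18 mod 360
= 18°


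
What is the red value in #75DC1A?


Color: #75DC1A
R = 75 = 117
G = DC = 220
B = 1A = 26
Red = 117


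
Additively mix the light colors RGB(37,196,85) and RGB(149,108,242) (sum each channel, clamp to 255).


Additive: each channel = min(255, C₁+C₂)
R: 37+149 = 186 → 186
G: 196+108 = 304 → 255
B: 85+242 = 327 → 255
= RGB(186, 255, 255)


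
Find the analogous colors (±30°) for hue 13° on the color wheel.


Base hue: 13°
Left analog: (13 - 30) mod 360 = 343°
Right analog: (13 + 30) mod 360 = 43°
Analogous hues = 343° and 43°


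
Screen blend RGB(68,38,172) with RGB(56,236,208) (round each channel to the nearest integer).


Screen: C = 255 - (255-A)×(255-B)/255, rounded to nearest integer
R: 255 - (255-68)×(255-56)/255 = 255 - 37213/255 ≈ 255 - 145.933 = 109.067 → 109
G: 255 - (255-38)×(255-236)/255 = 255 - 4123/255 ≈ 255 - 16.169 = 238.831 → 239
B: 255 - (255-172)×(255-208)/255 = 255 - 3901/255 ≈ 255 - 15.298 = 239.702 → 240
= RGB(109, 239, 240)


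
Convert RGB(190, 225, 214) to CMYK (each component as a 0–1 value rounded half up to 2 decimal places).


R'=190/255≈0.7451, G'=225/255≈0.8824, B'=214/255≈0.8392
K = 1 - max(R',G',B') = 1 - 225/255 = 30/255 = 0.11764… → 0.12
(1-R'-K)/(1-K) simplifies to (max-R)/max with max = 225:
C = (225-190)/225 = 35/225 = 0.15555… → 0.16
M = (225-225)/225 = 0/225 = 0 → 0.00
Y = (225-214)/225 = 11/225 = 0.04888… → 0.05
= CMYK(0.16, 0.00, 0.05, 0.12)


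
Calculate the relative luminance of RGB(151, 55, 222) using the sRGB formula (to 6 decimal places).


Linearize each channel (sRGB transfer function): c = v/255; c_lin = c/12.92 if c ≤ 0.04045, else ((c+0.055)/1.055)^2.4
  R: 151/255 ≈ 0.592157 > 0.04045 → ((0.592157+0.055)/1.055)^2.4 ≈ 0.309469
  G: 55/255 ≈ 0.215686 > 0.04045 → ((0.215686+0.055)/1.055)^2.4 ≈ 0.038204
  B: 222/255 ≈ 0.870588 > 0.04045 → ((0.870588+0.055)/1.055)^2.4 ≈ 0.730461
R_lin = 0.309469, G_lin = 0.038204, B_lin = 0.730461
L = 0.2126×R + 0.7152×G + 0.0722×B
L = 0.2126×0.309469 + 0.7152×0.038204 + 0.0722×0.730461
L ≈ 0.145856


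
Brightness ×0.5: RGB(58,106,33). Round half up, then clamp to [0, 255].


Multiply each channel by 0.5, round half up, clamp to [0, 255]
R: 58×0.5 = 29
G: 106×0.5 = 53
B: 33×0.5 = 16.5 → round → 17
= RGB(29, 53, 17)


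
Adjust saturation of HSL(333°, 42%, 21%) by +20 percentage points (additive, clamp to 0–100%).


Original S = 42%
Adjustment = +20 percentage points
New S = 42 + (20) = 62
Clamp to [0, 100] → 62
= HSL(333°, 62%, 21%)


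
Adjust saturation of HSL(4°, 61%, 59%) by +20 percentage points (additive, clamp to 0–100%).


Original S = 61%
Adjustment = +20 percentage points
New S = 61 + (20) = 81
Clamp to [0, 100] → 81
= HSL(4°, 81%, 59%)


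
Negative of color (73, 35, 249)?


Invert: (255-R, 255-G, 255-B)
R: 255-73 = 182
G: 255-35 = 220
B: 255-249 = 6
= RGB(182, 220, 6)


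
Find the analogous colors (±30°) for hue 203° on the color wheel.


Base hue: 203°
Left analog: (203 - 30) mod 360 = 173°
Right analog: (203 + 30) mod 360 = 233°
Analogous hues = 173° and 233°


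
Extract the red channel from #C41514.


Color: #C41514
R = C4 = 196
G = 15 = 21
B = 14 = 20
Red = 196


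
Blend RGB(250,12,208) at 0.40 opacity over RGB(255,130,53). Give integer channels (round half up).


C = α×F + (1-α)×B, with 1-α = 0.60
R: 0.40×250 + 0.60×255 = 100.00 + 153.00 = 253.00 → 253
G: 0.40×12 + 0.60×130 = 4.80 + 78.00 = 82.80 → 83
B: 0.40×208 + 0.60×53 = 83.20 + 31.80 = 115.00 → 115
= RGB(253, 83, 115)


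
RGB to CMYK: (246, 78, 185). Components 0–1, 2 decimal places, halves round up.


R'=246/255≈0.9647, G'=78/255≈0.3059, B'=185/255≈0.7255
K = 1 - max(R',G',B') = 1 - 246/255 = 9/255 = 0.03529… → 0.04
(1-R'-K)/(1-K) simplifies to (max-R)/max with max = 246:
C = (246-246)/246 = 0/246 = 0 → 0.00
M = (246-78)/246 = 168/246 = 0.68292… → 0.68
Y = (246-185)/246 = 61/246 = 0.24796… → 0.25
= CMYK(0.00, 0.68, 0.25, 0.04)


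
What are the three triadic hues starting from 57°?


Triadic: equally spaced at 120° intervals
H1 = 57°
H2 = (57 + 120) mod 360 = 177°
H3 = (57 + 240) mod 360 = 297°
Triadic = 57°, 177°, 297°


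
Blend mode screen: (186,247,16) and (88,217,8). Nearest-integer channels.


Screen: C = 255 - (255-A)×(255-B)/255, rounded to nearest integer
R: 255 - (255-186)×(255-88)/255 = 255 - 11523/255 ≈ 255 - 45.188 = 209.812 → 210
G: 255 - (255-247)×(255-217)/255 = 255 - 304/255 ≈ 255 - 1.192 = 253.808 → 254
B: 255 - (255-16)×(255-8)/255 = 255 - 59033/255 ≈ 255 - 231.502 = 23.498 → 23
= RGB(210, 254, 23)


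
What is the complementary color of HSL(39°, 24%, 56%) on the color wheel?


Complement = opposite side of color wheel = hue + 180°
H' = (39 + 180) mod 360 = 219°
S and L unchanged.
= HSL(219°, 24%, 56%)


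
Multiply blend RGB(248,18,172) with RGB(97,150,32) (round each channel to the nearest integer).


Multiply: C = A×B/255, rounded to nearest integer
R: 248×97/255 = 24056/255 ≈ 94.337 → 94
G: 18×150/255 = 2700/255 ≈ 10.588 → 11
B: 172×32/255 = 5504/255 ≈ 21.584 → 22
= RGB(94, 11, 22)


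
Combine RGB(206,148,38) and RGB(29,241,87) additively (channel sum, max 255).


Additive: each channel = min(255, C₁+C₂)
R: 206+29 = 235 → 235
G: 148+241 = 389 → 255
B: 38+87 = 125 → 125
= RGB(235, 255, 125)


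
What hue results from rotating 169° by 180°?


New hue = (H + rotation) mod 360
New hue = (169 + 180) mod 360
= 349 mod 360
= 349°


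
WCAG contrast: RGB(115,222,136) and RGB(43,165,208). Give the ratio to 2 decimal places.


Linearize each sRGB channel c=v/255: c/12.92 if c ≤ 0.04045 else ((c+0.055)/1.055)^2.4
L = 0.2126×R_lin + 0.7152×G_lin + 0.0722×B_lin
Color 1 (115,222,136):
  R=115: 115/255≈0.4510 > 0.04045 → ((0.4510+0.055)/1.055)^2.4 ≈ 0.17144
  G=222: 222/255≈0.8706 > 0.04045 → ((0.8706+0.055)/1.055)^2.4 ≈ 0.73046
  B=136: 136/255≈0.5333 > 0.04045 → ((0.5333+0.055)/1.055)^2.4 ≈ 0.24620
  L1 = 0.2126×0.17144 + 0.7152×0.73046 + 0.0722×0.24620 ≈ 0.57665
Color 2 (43,165,208):
  R=43: 43/255≈0.1686 > 0.04045 → ((0.1686+0.055)/1.055)^2.4 ≈ 0.02416
  G=165: 165/255≈0.6471 > 0.04045 → ((0.6471+0.055)/1.055)^2.4 ≈ 0.37626
  B=208: 208/255≈0.8157 > 0.04045 → ((0.8157+0.055)/1.055)^2.4 ≈ 0.63076
  L2 = 0.2126×0.02416 + 0.7152×0.37626 + 0.0722×0.63076 ≈ 0.31978
Lighter = 0.57665, Darker = 0.31978
Ratio = (L_lighter + 0.05) / (L_darker + 0.05)
Ratio = (0.57665 + 0.05) / (0.31978 + 0.05) = 0.62665 / 0.36978 ≈ 1.6947
Ratio ≈ 1.69:1


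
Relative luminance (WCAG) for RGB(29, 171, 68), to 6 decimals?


Linearize each channel (sRGB transfer function): c = v/255; c_lin = c/12.92 if c ≤ 0.04045, else ((c+0.055)/1.055)^2.4
  R: 29/255 ≈ 0.113725 > 0.04045 → ((0.113725+0.055)/1.055)^2.4 ≈ 0.012286
  G: 171/255 ≈ 0.670588 > 0.04045 → ((0.670588+0.055)/1.055)^2.4 ≈ 0.407240
  B: 68/255 ≈ 0.266667 > 0.04045 → ((0.266667+0.055)/1.055)^2.4 ≈ 0.057805
R_lin = 0.012286, G_lin = 0.407240, B_lin = 0.057805
L = 0.2126×R + 0.7152×G + 0.0722×B
L = 0.2126×0.012286 + 0.7152×0.407240 + 0.0722×0.057805
L ≈ 0.298044


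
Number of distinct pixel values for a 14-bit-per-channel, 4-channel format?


Total bits = 14 bits/channel × 4 channels = 56 bits
Distinct pixel values = 2^56
= 72,057,594,037,927,936 pixel values


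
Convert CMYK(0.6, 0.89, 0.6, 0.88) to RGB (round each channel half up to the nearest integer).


R = 255 × (1-C) × (1-K) = 255 × 0.40 × 0.12 = 12.24 → 12
G = 255 × (1-M) × (1-K) = 255 × 0.11 × 0.12 = 3.366 → 3
B = 255 × (1-Y) × (1-K) = 255 × 0.40 × 0.12 = 12.24 → 12
= RGB(12, 3, 12)


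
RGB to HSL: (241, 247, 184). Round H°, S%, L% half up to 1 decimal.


Normalize: R'=241/255≈0.9451, G'=247/255≈0.9686, B'=184/255≈0.7216
Max=247/255, Min=184/255, Δ=Max-Min=63/255
L = (Max+Min)/2 = (247+184)/510 = 431/510 = 0.84509… → L = 84.5%
L > 0.5 → S = Δ/(2-Max-Min) = 63/(510-247-184) = 63/79 = 0.79746… → S = 79.7%
(the 1/255 factors cancel in S and H, so raw channel differences can be used)
Max is G' → H = 60 × ((B-R)/Δ + 2) = 60 × ((184-241)/63 + 2)
  -57/63 + 2 = -0.9047… + 2 = 1.0952…
  H = 60 × 1.0952… = 65.714…° → H = 65.7°
= HSL(65.7°, 79.7%, 84.5%)


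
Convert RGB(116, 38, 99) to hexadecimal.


R = 116 → 74 (hex)
G = 38 → 26 (hex)
B = 99 → 63 (hex)
Hex = #742663


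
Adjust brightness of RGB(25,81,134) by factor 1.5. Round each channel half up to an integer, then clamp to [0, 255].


Multiply each channel by 1.5, round half up, clamp to [0, 255]
R: 25×1.5 = 37.5 → round → 38
G: 81×1.5 = 121.5 → round → 122
B: 134×1.5 = 201
= RGB(38, 122, 201)


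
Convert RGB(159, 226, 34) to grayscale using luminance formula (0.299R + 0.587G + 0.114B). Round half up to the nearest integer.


Gray = 0.299×R + 0.587×G + 0.114×B
Gray = 0.299×159 + 0.587×226 + 0.114×34
Gray = 47.541 + 132.662 + 3.876
Gray = 184.079 → round half up → 184
Gray = 184


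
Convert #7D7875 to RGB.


7D → 125 (R)
78 → 120 (G)
75 → 117 (B)
= RGB(125, 120, 117)


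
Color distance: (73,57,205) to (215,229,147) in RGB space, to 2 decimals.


d = √[(R₁-R₂)² + (G₁-G₂)² + (B₁-B₂)²]
d = √[(73-215)² + (57-229)² + (205-147)²]
d = √[20164 + 29584 + 3364]
d = √53112
d ≈ 230.46


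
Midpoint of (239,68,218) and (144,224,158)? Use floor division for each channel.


Midpoint: each channel = ⌊(C₁+C₂)/2⌋
R: ⌊(239+144)/2⌋ = 191
G: ⌊(68+224)/2⌋ = 146
B: ⌊(218+158)/2⌋ = 188
= RGB(191, 146, 188)


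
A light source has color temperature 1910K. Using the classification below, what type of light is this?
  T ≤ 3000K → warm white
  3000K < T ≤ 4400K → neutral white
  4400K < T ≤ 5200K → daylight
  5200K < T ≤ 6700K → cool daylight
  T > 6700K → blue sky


Temperature: 1910K
1910K ≤ 3000K → warm white
Classification: warm white


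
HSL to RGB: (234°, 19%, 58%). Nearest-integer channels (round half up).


H=234°, S=0.19, L=0.58
C = (1-|2L-1|)×S = (1-|0.16|)×0.19 = 0.1596
H' = H/60 = 234/60 ≈ 3.9000; X = C×(1-|H' mod 2 - 1|) = 0.01596
m = L - C/2 = 0.58 - 0.0798 = 0.5002
Sector ⌊H'⌋ = 3 → (R',G',B') = (0.0, 0.01596, 0.1596)
RGB = ((R'+m)×255, (G'+m)×255, (B'+m)×255) = (127.551, 131.6208, 168.249)
Round half up → RGB(128, 132, 168)


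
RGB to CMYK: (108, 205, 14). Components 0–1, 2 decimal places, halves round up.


R'=108/255≈0.4235, G'=205/255≈0.8039, B'=14/255≈0.0549
K = 1 - max(R',G',B') = 1 - 205/255 = 50/255 = 0.19607… → 0.20
(1-R'-K)/(1-K) simplifies to (max-R)/max with max = 205:
C = (205-108)/205 = 97/205 = 0.47317… → 0.47
M = (205-205)/205 = 0/205 = 0 → 0.00
Y = (205-14)/205 = 191/205 = 0.93170… → 0.93
= CMYK(0.47, 0.00, 0.93, 0.20)


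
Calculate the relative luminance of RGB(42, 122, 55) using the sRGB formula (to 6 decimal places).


Linearize each channel (sRGB transfer function): c = v/255; c_lin = c/12.92 if c ≤ 0.04045, else ((c+0.055)/1.055)^2.4
  R: 42/255 ≈ 0.164706 > 0.04045 → ((0.164706+0.055)/1.055)^2.4 ≈ 0.023153
  G: 122/255 ≈ 0.478431 > 0.04045 → ((0.478431+0.055)/1.055)^2.4 ≈ 0.194618
  B: 55/255 ≈ 0.215686 > 0.04045 → ((0.215686+0.055)/1.055)^2.4 ≈ 0.038204
R_lin = 0.023153, G_lin = 0.194618, B_lin = 0.038204
L = 0.2126×R + 0.7152×G + 0.0722×B
L = 0.2126×0.023153 + 0.7152×0.194618 + 0.0722×0.038204
L ≈ 0.146871


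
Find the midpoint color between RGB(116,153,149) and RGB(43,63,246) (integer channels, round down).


Midpoint: each channel = ⌊(C₁+C₂)/2⌋
R: ⌊(116+43)/2⌋ = 79
G: ⌊(153+63)/2⌋ = 108
B: ⌊(149+246)/2⌋ = 197
= RGB(79, 108, 197)


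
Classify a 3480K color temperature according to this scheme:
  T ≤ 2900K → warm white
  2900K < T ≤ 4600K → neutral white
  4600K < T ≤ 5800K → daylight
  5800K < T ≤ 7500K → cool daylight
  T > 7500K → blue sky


Temperature: 3480K
2900K < 3480K ≤ 4600K → neutral white
Classification: neutral white


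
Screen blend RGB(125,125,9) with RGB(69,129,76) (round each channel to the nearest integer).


Screen: C = 255 - (255-A)×(255-B)/255, rounded to nearest integer
R: 255 - (255-125)×(255-69)/255 = 255 - 24180/255 ≈ 255 - 94.824 = 160.176 → 160
G: 255 - (255-125)×(255-129)/255 = 255 - 16380/255 ≈ 255 - 64.235 = 190.765 → 191
B: 255 - (255-9)×(255-76)/255 = 255 - 44034/255 ≈ 255 - 172.682 = 82.318 → 82
= RGB(160, 191, 82)


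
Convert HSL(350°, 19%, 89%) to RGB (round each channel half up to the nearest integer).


H=350°, S=0.19, L=0.89
C = (1-|2L-1|)×S = (1-|0.78|)×0.19 = 0.0418
H' = H/60 = 350/60 ≈ 5.8333; X = C×(1-|H' mod 2 - 1|) ≈ 0.0070
m = L - C/2 = 0.89 - 0.0209 = 0.8691
Sector ⌊H'⌋ = 5 → (R',G',B') = (0.0418, 0.0, ≈0.0070)
RGB = ((R'+m)×255, (G'+m)×255, (B'+m)×255) = (232.2795, 221.6205, 223.397)
Round half up → RGB(232, 222, 223)


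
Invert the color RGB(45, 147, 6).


Invert: (255-R, 255-G, 255-B)
R: 255-45 = 210
G: 255-147 = 108
B: 255-6 = 249
= RGB(210, 108, 249)


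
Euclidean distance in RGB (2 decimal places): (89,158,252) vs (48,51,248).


d = √[(R₁-R₂)² + (G₁-G₂)² + (B₁-B₂)²]
d = √[(89-48)² + (158-51)² + (252-248)²]
d = √[1681 + 11449 + 16]
d = √13146
d ≈ 114.66


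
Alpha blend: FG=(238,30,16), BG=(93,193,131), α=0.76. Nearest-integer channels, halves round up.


C = α×F + (1-α)×B, with 1-α = 0.24
R: 0.76×238 + 0.24×93 = 180.88 + 22.32 = 203.20 → 203
G: 0.76×30 + 0.24×193 = 22.80 + 46.32 = 69.12 → 69
B: 0.76×16 + 0.24×131 = 12.16 + 31.44 = 43.60 → 44
= RGB(203, 69, 44)


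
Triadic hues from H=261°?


Triadic: equally spaced at 120° intervals
H1 = 261°
H2 = (261 + 120) mod 360 = 21°
H3 = (261 + 240) mod 360 = 141°
Triadic = 261°, 21°, 141°


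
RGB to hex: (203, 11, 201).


R = 203 → CB (hex)
G = 11 → 0B (hex)
B = 201 → C9 (hex)
Hex = #CB0BC9


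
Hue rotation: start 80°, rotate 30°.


New hue = (H + rotation) mod 360
New hue = (80 + 30) mod 360
= 110 mod 360
= 110°


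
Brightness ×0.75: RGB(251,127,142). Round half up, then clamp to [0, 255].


Multiply each channel by 0.75, round half up, clamp to [0, 255]
R: 251×0.75 = 188.25 → round → 188
G: 127×0.75 = 95.25 → round → 95
B: 142×0.75 = 106.5 → round → 107
= RGB(188, 95, 107)


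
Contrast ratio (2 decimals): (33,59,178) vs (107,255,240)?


Linearize each sRGB channel c=v/255: c/12.92 if c ≤ 0.04045 else ((c+0.055)/1.055)^2.4
L = 0.2126×R_lin + 0.7152×G_lin + 0.0722×B_lin
Color 1 (33,59,178):
  R=33: 33/255≈0.1294 > 0.04045 → ((0.1294+0.055)/1.055)^2.4 ≈ 0.01521
  G=59: 59/255≈0.2314 > 0.04045 → ((0.2314+0.055)/1.055)^2.4 ≈ 0.04374
  B=178: 178/255≈0.6980 > 0.04045 → ((0.6980+0.055)/1.055)^2.4 ≈ 0.44520
  L1 = 0.2126×0.01521 + 0.7152×0.04374 + 0.0722×0.44520 ≈ 0.06666
Color 2 (107,255,240):
  R=107: 107/255≈0.4196 > 0.04045 → ((0.4196+0.055)/1.055)^2.4 ≈ 0.14703
  G=255: 255/255≈1.0000 > 0.04045 → ((1.0000+0.055)/1.055)^2.4 ≈ 1.00000
  B=240: 240/255≈0.9412 > 0.04045 → ((0.9412+0.055)/1.055)^2.4 ≈ 0.87137
  L2 = 0.2126×0.14703 + 0.7152×1.00000 + 0.0722×0.87137 ≈ 0.80937
Lighter = 0.80937, Darker = 0.06666
Ratio = (L_lighter + 0.05) / (L_darker + 0.05)
Ratio = (0.80937 + 0.05) / (0.06666 + 0.05) = 0.85937 / 0.11666 ≈ 7.3667
Ratio ≈ 7.37:1


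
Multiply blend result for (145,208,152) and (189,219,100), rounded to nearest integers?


Multiply: C = A×B/255, rounded to nearest integer
R: 145×189/255 = 27405/255 ≈ 107.471 → 107
G: 208×219/255 = 45552/255 ≈ 178.635 → 179
B: 152×100/255 = 15200/255 ≈ 59.608 → 60
= RGB(107, 179, 60)


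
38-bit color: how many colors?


Colors = 2^bits = 2^38
= 274,877,906,944 colors


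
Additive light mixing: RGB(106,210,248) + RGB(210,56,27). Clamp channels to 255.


Additive: each channel = min(255, C₁+C₂)
R: 106+210 = 316 → 255
G: 210+56 = 266 → 255
B: 248+27 = 275 → 255
= RGB(255, 255, 255)


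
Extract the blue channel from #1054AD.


Color: #1054AD
R = 10 = 16
G = 54 = 84
B = AD = 173
Blue = 173


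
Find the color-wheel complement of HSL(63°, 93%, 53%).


Complement = opposite side of color wheel = hue + 180°
H' = (63 + 180) mod 360 = 243°
S and L unchanged.
= HSL(243°, 93%, 53%)


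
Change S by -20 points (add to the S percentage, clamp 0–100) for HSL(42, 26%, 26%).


Original S = 26%
Adjustment = -20 percentage points
New S = 26 + (-20) = 6
Clamp to [0, 100] → 6
= HSL(42°, 6%, 26%)


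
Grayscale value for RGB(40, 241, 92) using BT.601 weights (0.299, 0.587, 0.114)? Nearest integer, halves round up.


Gray = 0.299×R + 0.587×G + 0.114×B
Gray = 0.299×40 + 0.587×241 + 0.114×92
Gray = 11.960 + 141.467 + 10.488
Gray = 163.915 → round half up → 164
Gray = 164


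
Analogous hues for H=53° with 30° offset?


Base hue: 53°
Left analog: (53 - 30) mod 360 = 23°
Right analog: (53 + 30) mod 360 = 83°
Analogous hues = 23° and 83°


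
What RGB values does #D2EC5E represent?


D2 → 210 (R)
EC → 236 (G)
5E → 94 (B)
= RGB(210, 236, 94)


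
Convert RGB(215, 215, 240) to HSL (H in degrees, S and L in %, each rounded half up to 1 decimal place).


Normalize: R'=215/255≈0.8431, G'=215/255≈0.8431, B'=240/255≈0.9412
Max=240/255, Min=215/255, Δ=Max-Min=25/255
L = (Max+Min)/2 = (240+215)/510 = 455/510 = 0.89215… → L = 89.2%
L > 0.5 → S = Δ/(2-Max-Min) = 25/(510-240-215) = 25/55 = 0.45454… → S = 45.5%
(the 1/255 factors cancel in S and H, so raw channel differences can be used)
Max is B' → H = 60 × ((R-G)/Δ + 4) = 60 × ((215-215)/25 + 4)
  0/25 + 4 = 0 + 4 = 4
  H = 60 × 4 = 240° → H = 240.0°
= HSL(240.0°, 45.5%, 89.2%)


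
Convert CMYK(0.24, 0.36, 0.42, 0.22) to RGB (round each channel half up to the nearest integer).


R = 255 × (1-C) × (1-K) = 255 × 0.76 × 0.78 = 151.164 → 151
G = 255 × (1-M) × (1-K) = 255 × 0.64 × 0.78 = 127.296 → 127
B = 255 × (1-Y) × (1-K) = 255 × 0.58 × 0.78 = 115.362 → 115
= RGB(151, 127, 115)


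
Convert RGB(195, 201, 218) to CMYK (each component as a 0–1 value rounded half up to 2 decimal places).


R'=195/255≈0.7647, G'=201/255≈0.7882, B'=218/255≈0.8549
K = 1 - max(R',G',B') = 1 - 218/255 = 37/255 = 0.14509… → 0.15
(1-R'-K)/(1-K) simplifies to (max-R)/max with max = 218:
C = (218-195)/218 = 23/218 = 0.10550… → 0.11
M = (218-201)/218 = 17/218 = 0.07798… → 0.08
Y = (218-218)/218 = 0/218 = 0 → 0.00
= CMYK(0.11, 0.08, 0.00, 0.15)


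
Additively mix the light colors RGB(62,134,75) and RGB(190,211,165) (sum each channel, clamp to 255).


Additive: each channel = min(255, C₁+C₂)
R: 62+190 = 252 → 252
G: 134+211 = 345 → 255
B: 75+165 = 240 → 240
= RGB(252, 255, 240)


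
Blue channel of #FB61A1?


Color: #FB61A1
R = FB = 251
G = 61 = 97
B = A1 = 161
Blue = 161


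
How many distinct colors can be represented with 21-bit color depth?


Colors = 2^bits = 2^21
= 2,097,152 colors


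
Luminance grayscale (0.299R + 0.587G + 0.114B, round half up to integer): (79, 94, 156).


Gray = 0.299×R + 0.587×G + 0.114×B
Gray = 0.299×79 + 0.587×94 + 0.114×156
Gray = 23.621 + 55.178 + 17.784
Gray = 96.583 → round half up → 97
Gray = 97


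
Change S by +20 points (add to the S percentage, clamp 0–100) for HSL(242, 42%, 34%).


Original S = 42%
Adjustment = +20 percentage points
New S = 42 + (20) = 62
Clamp to [0, 100] → 62
= HSL(242°, 62%, 34%)


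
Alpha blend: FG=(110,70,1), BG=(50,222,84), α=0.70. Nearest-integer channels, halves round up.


C = α×F + (1-α)×B, with 1-α = 0.30
R: 0.70×110 + 0.30×50 = 77.00 + 15.00 = 92.00 → 92
G: 0.70×70 + 0.30×222 = 49.00 + 66.60 = 115.60 → 116
B: 0.70×1 + 0.30×84 = 0.70 + 25.20 = 25.90 → 26
= RGB(92, 116, 26)


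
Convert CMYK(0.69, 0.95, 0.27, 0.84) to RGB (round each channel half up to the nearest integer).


R = 255 × (1-C) × (1-K) = 255 × 0.31 × 0.16 = 12.648 → 13
G = 255 × (1-M) × (1-K) = 255 × 0.05 × 0.16 = 2.04 → 2
B = 255 × (1-Y) × (1-K) = 255 × 0.73 × 0.16 = 29.784 → 30
= RGB(13, 2, 30)


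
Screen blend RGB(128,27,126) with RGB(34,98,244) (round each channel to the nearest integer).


Screen: C = 255 - (255-A)×(255-B)/255, rounded to nearest integer
R: 255 - (255-128)×(255-34)/255 = 255 - 28067/255 ≈ 255 - 110.067 = 144.933 → 145
G: 255 - (255-27)×(255-98)/255 = 255 - 35796/255 ≈ 255 - 140.376 = 114.624 → 115
B: 255 - (255-126)×(255-244)/255 = 255 - 1419/255 ≈ 255 - 5.565 = 249.435 → 249
= RGB(145, 115, 249)


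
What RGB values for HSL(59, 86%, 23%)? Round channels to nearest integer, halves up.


H=59°, S=0.86, L=0.23
C = (1-|2L-1|)×S = (1-|-0.54|)×0.86 = 0.3956
H' = H/60 = 59/60 ≈ 0.9833; X = C×(1-|H' mod 2 - 1|) ≈ 0.3890
m = L - C/2 = 0.23 - 0.1978 = 0.0322
Sector ⌊H'⌋ = 0 → (R',G',B') = (0.3956, ≈0.3890, 0.0)
RGB = ((R'+m)×255, (G'+m)×255, (B'+m)×255) = (109.089, 107.4077, 8.211)
Round half up → RGB(109, 107, 8)
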